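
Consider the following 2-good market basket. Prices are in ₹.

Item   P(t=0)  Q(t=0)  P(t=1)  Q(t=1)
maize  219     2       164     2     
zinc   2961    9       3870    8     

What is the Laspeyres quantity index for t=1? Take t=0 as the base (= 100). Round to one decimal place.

Laspeyres quantity index uses base-period prices as weights.
ΣP(t=0)·Q(t=1) = 219×2 + 2961×8 = 438 + 23688 = 24126
ΣP(t=0)·Q(t=0) = 219×2 + 2961×9 = 438 + 26649 = 27087
Index = 24126 / 27087 × 100 = 89.0686

89.1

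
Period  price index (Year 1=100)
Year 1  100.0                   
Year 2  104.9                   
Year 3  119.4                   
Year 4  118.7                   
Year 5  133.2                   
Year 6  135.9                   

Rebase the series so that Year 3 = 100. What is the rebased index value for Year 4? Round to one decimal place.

Rebased(Year 4) = 118.7 / 119.4 × 100 = 99.4137

99.4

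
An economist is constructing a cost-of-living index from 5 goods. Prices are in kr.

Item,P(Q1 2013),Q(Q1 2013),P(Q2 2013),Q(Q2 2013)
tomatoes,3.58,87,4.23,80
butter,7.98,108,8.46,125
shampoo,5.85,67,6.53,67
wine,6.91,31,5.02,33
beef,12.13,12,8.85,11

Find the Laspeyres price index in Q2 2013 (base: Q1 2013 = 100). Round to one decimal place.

Laspeyres price index uses base-period quantities as weights.
ΣP(Q2 2013)·Q(Q1 2013) = 4.23×87 + 8.46×108 + 6.53×67 + 5.02×31 + 8.85×12 = 368.01 + 913.68 + 437.51 + 155.62 + 106.2 = 1981.02
ΣP(Q1 2013)·Q(Q1 2013) = 3.58×87 + 7.98×108 + 5.85×67 + 6.91×31 + 12.13×12 = 311.46 + 861.84 + 391.95 + 214.21 + 145.56 = 1925.02
Index = 1981.02 / 1925.02 × 100 = 102.9091

102.9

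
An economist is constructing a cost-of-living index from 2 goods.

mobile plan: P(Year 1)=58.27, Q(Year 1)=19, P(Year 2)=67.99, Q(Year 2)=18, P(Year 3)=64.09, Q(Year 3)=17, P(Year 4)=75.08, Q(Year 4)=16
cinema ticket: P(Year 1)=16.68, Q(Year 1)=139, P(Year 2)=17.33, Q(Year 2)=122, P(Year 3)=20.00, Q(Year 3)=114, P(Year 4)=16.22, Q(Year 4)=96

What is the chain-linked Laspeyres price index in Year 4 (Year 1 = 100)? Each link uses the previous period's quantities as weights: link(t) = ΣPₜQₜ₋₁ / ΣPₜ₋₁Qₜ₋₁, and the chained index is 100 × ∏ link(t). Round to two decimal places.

107.87

Link Year 1→Year 2:
ΣP(Year 2)Q(Year 1) = 67.99×19 + 17.33×139 = 1291.81 + 2408.87 = 3700.68
ΣP(Year 1)Q(Year 1) = 58.27×19 + 16.68×139 = 1107.13 + 2318.52 = 3425.65
link = 3700.68/3425.65 = 1.080285
Link Year 2→Year 3:
ΣP(Year 3)Q(Year 2) = 64.09×18 + 20.00×122 = 1153.62 + 2440 = 3593.62
ΣP(Year 2)Q(Year 2) = 67.99×18 + 17.33×122 = 1223.82 + 2114.26 = 3338.08
link = 3593.62/3338.08 = 1.076553
Link Year 3→Year 4:
ΣP(Year 4)Q(Year 3) = 75.08×17 + 16.22×114 = 1276.36 + 1849.08 = 3125.44
ΣP(Year 3)Q(Year 3) = 64.09×17 + 20.00×114 = 1089.53 + 2280 = 3369.53
link = 3125.44/3369.53 = 0.927560
Chained index = 100 × 1.080285 × 1.076553 × 0.927560 = 107.8738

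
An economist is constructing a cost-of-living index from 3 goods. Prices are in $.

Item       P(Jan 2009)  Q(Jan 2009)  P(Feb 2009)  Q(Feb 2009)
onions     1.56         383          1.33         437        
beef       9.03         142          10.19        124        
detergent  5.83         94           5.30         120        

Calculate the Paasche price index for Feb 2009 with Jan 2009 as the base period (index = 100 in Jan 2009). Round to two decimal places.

Paasche price index uses current-period quantities as weights.
ΣP(Feb 2009)·Q(Feb 2009) = 1.33×437 + 10.19×124 + 5.30×120 = 581.21 + 1263.56 + 636 = 2480.77
ΣP(Jan 2009)·Q(Feb 2009) = 1.56×437 + 9.03×124 + 5.83×120 = 681.72 + 1119.72 + 699.6 = 2501.04
Index = 2480.77 / 2501.04 × 100 = 99.1895

99.19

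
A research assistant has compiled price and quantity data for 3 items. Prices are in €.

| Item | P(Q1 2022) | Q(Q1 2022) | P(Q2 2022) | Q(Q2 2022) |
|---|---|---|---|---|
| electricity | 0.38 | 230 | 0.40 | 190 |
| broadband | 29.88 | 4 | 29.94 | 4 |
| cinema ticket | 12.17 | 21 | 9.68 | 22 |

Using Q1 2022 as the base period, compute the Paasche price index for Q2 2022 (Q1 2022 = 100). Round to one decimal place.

89.0

Paasche price index uses current-period quantities as weights.
ΣP(Q2 2022)·Q(Q2 2022) = 0.40×190 + 29.94×4 + 9.68×22 = 76 + 119.76 + 212.96 = 408.72
ΣP(Q1 2022)·Q(Q2 2022) = 0.38×190 + 29.88×4 + 12.17×22 = 72.2 + 119.52 + 267.74 = 459.46
Index = 408.72 / 459.46 × 100 = 88.9566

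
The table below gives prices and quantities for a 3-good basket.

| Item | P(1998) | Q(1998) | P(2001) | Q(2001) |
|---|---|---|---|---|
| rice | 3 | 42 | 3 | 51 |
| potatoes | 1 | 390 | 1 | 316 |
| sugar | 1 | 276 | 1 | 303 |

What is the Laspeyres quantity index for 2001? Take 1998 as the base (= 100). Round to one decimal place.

97.5

Laspeyres quantity index uses base-period prices as weights.
ΣP(1998)·Q(2001) = 3×51 + 1×316 + 1×303 = 153 + 316 + 303 = 772
ΣP(1998)·Q(1998) = 3×42 + 1×390 + 1×276 = 126 + 390 + 276 = 792
Index = 772 / 792 × 100 = 97.4747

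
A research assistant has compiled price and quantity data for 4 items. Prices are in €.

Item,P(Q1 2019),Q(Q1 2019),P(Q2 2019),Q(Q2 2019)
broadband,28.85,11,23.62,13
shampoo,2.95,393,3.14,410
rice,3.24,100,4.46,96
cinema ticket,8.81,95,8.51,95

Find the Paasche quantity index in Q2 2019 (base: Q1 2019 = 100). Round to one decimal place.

103.0

Paasche quantity index uses current-period prices as weights.
ΣP(Q2 2019)·Q(Q2 2019) = 23.62×13 + 3.14×410 + 4.46×96 + 8.51×95 = 307.06 + 1287.4 + 428.16 + 808.45 = 2831.07
ΣP(Q2 2019)·Q(Q1 2019) = 23.62×11 + 3.14×393 + 4.46×100 + 8.51×95 = 259.82 + 1234.02 + 446 + 808.45 = 2748.29
Index = 2831.07 / 2748.29 × 100 = 103.0121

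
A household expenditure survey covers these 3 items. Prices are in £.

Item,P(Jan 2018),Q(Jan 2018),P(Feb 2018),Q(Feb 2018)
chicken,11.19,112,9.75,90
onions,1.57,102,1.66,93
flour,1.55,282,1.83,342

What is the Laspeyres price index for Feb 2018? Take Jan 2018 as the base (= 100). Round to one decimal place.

96.0

Laspeyres price index uses base-period quantities as weights.
ΣP(Feb 2018)·Q(Jan 2018) = 9.75×112 + 1.66×102 + 1.83×282 = 1092 + 169.32 + 516.06 = 1777.38
ΣP(Jan 2018)·Q(Jan 2018) = 11.19×112 + 1.57×102 + 1.55×282 = 1253.28 + 160.14 + 437.1 = 1850.52
Index = 1777.38 / 1850.52 × 100 = 96.0476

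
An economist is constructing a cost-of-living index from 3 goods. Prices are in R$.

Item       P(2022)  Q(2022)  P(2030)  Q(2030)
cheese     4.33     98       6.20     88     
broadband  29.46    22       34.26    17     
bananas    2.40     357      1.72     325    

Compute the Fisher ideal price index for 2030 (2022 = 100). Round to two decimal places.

Laspeyres component (base-period weights):
ΣP(2030)Q(2022) = 6.20×98 + 34.26×22 + 1.72×357 = 607.6 + 753.72 + 614.04 = 1975.36
ΣP(2022)Q(2022) = 4.33×98 + 29.46×22 + 2.40×357 = 424.34 + 648.12 + 856.8 = 1929.26
L = 1975.36 / 1929.26 × 100 = 102.3895
Paasche component (current-period weights):
ΣP(2030)Q(2030) = 6.20×88 + 34.26×17 + 1.72×325 = 545.6 + 582.42 + 559 = 1687.02
ΣP(2022)Q(2030) = 4.33×88 + 29.46×17 + 2.40×325 = 381.04 + 500.82 + 780 = 1661.86
P = 1687.02 / 1661.86 × 100 = 101.5140
Fisher = √(L × P) = √(102.3895 × 101.5140) = 101.9508

101.95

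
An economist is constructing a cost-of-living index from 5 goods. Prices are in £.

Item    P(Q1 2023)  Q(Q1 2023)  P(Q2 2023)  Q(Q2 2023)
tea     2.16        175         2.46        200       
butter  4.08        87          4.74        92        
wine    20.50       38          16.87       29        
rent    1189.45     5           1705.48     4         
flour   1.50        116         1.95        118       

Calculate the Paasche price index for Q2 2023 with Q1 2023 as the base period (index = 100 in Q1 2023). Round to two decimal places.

Paasche price index uses current-period quantities as weights.
ΣP(Q2 2023)·Q(Q2 2023) = 2.46×200 + 4.74×92 + 16.87×29 + 1705.48×4 + 1.95×118 = 492 + 436.08 + 489.23 + 6821.92 + 230.1 = 8469.33
ΣP(Q1 2023)·Q(Q2 2023) = 2.16×200 + 4.08×92 + 20.50×29 + 1189.45×4 + 1.50×118 = 432 + 375.36 + 594.5 + 4757.8 + 177 = 6336.66
Index = 8469.33 / 6336.66 × 100 = 133.6561

133.66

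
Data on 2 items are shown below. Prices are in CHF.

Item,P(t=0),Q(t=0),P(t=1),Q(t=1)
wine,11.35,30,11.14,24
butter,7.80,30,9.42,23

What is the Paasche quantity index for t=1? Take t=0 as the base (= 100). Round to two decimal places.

78.47

Paasche quantity index uses current-period prices as weights.
ΣP(t=1)·Q(t=1) = 11.14×24 + 9.42×23 = 267.36 + 216.66 = 484.02
ΣP(t=1)·Q(t=0) = 11.14×30 + 9.42×30 = 334.2 + 282.6 = 616.8
Index = 484.02 / 616.8 × 100 = 78.4728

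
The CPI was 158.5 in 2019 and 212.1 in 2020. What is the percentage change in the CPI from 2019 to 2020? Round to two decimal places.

33.82%

Change = (212.1 − 158.5) / 158.5 × 100
       = 53.6 / 158.5 × 100 = 33.8170%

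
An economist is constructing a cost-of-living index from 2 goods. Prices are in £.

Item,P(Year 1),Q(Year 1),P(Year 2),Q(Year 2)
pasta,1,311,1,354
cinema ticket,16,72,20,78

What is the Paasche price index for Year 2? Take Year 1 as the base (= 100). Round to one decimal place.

Paasche price index uses current-period quantities as weights.
ΣP(Year 2)·Q(Year 2) = 1×354 + 20×78 = 354 + 1560 = 1914
ΣP(Year 1)·Q(Year 2) = 1×354 + 16×78 = 354 + 1248 = 1602
Index = 1914 / 1602 × 100 = 119.4757

119.5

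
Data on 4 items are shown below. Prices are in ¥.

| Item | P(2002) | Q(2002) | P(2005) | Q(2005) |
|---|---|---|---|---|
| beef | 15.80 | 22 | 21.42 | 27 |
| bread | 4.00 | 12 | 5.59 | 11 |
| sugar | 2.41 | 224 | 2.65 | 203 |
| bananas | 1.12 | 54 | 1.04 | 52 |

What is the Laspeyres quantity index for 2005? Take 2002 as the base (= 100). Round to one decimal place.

102.2

Laspeyres quantity index uses base-period prices as weights.
ΣP(2002)·Q(2005) = 15.80×27 + 4.00×11 + 2.41×203 + 1.12×52 = 426.6 + 44 + 489.23 + 58.24 = 1018.07
ΣP(2002)·Q(2002) = 15.80×22 + 4.00×12 + 2.41×224 + 1.12×54 = 347.6 + 48 + 539.84 + 60.48 = 995.92
Index = 1018.07 / 995.92 × 100 = 102.2241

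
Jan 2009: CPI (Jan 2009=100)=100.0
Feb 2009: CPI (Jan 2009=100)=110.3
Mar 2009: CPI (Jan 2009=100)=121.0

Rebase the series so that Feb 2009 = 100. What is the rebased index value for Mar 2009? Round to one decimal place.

Rebased(Mar 2009) = 121.0 / 110.3 × 100 = 109.7008

109.7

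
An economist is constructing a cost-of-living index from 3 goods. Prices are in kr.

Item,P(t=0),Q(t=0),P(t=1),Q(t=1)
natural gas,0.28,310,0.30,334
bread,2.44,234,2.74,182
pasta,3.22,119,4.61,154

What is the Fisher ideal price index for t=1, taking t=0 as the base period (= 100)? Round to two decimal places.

Laspeyres component (base-period weights):
ΣP(t=1)Q(t=0) = 0.30×310 + 2.74×234 + 4.61×119 = 93 + 641.16 + 548.59 = 1282.75
ΣP(t=0)Q(t=0) = 0.28×310 + 2.44×234 + 3.22×119 = 86.8 + 570.96 + 383.18 = 1040.94
L = 1282.75 / 1040.94 × 100 = 123.2300
Paasche component (current-period weights):
ΣP(t=1)Q(t=1) = 0.30×334 + 2.74×182 + 4.61×154 = 100.2 + 498.68 + 709.94 = 1308.82
ΣP(t=0)Q(t=1) = 0.28×334 + 2.44×182 + 3.22×154 = 93.52 + 444.08 + 495.88 = 1033.48
P = 1308.82 / 1033.48 × 100 = 126.6420
Fisher = √(L × P) = √(123.2300 × 126.6420) = 124.9243

124.92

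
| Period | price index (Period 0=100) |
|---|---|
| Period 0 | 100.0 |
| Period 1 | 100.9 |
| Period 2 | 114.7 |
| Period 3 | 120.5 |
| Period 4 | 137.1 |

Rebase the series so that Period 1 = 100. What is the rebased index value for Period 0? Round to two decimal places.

99.11

Rebased(Period 0) = 100.0 / 100.9 × 100 = 99.1080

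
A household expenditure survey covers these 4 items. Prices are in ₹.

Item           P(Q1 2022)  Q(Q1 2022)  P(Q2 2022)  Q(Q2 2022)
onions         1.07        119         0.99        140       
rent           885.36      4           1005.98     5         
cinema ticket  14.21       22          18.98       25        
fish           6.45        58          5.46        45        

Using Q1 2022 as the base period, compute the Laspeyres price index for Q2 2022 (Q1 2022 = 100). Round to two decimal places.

111.95

Laspeyres price index uses base-period quantities as weights.
ΣP(Q2 2022)·Q(Q1 2022) = 0.99×119 + 1005.98×4 + 18.98×22 + 5.46×58 = 117.81 + 4023.92 + 417.56 + 316.68 = 4875.97
ΣP(Q1 2022)·Q(Q1 2022) = 1.07×119 + 885.36×4 + 14.21×22 + 6.45×58 = 127.33 + 3541.44 + 312.62 + 374.1 = 4355.49
Index = 4875.97 / 4355.49 × 100 = 111.9500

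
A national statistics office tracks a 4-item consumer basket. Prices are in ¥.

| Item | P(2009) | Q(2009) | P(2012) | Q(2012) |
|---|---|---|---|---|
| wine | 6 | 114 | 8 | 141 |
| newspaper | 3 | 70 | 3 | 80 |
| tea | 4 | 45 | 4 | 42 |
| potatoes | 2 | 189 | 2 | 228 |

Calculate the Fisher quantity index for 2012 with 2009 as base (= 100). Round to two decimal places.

Laspeyres component (base-period weights):
ΣP(2009)Q(2012) = 6×141 + 3×80 + 4×42 + 2×228 = 846 + 240 + 168 + 456 = 1710
ΣP(2009)Q(2009) = 6×114 + 3×70 + 4×45 + 2×189 = 684 + 210 + 180 + 378 = 1452
L = 1710 / 1452 × 100 = 117.7686
Paasche component (current-period weights):
ΣP(2012)Q(2012) = 8×141 + 3×80 + 4×42 + 2×228 = 1128 + 240 + 168 + 456 = 1992
ΣP(2012)Q(2009) = 8×114 + 3×70 + 4×45 + 2×189 = 912 + 210 + 180 + 378 = 1680
P = 1992 / 1680 × 100 = 118.5714
Fisher = √(L × P) = √(117.7686 × 118.5714) = 118.1693

118.17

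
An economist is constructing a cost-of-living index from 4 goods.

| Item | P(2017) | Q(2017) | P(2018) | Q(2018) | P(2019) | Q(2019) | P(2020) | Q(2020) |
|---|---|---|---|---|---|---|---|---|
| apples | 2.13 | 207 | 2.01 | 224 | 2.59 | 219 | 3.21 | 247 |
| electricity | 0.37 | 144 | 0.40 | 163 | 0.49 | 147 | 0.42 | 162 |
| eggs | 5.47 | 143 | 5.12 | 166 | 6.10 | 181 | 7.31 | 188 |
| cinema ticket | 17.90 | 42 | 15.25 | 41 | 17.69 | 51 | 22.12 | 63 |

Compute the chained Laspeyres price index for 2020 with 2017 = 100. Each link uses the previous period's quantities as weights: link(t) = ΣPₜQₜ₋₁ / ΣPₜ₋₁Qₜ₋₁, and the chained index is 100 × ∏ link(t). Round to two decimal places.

Link 2017→2018:
ΣP(2018)Q(2017) = 2.01×207 + 0.40×144 + 5.12×143 + 15.25×42 = 416.07 + 57.6 + 732.16 + 640.5 = 1846.33
ΣP(2017)Q(2017) = 2.13×207 + 0.37×144 + 5.47×143 + 17.90×42 = 440.91 + 53.28 + 782.21 + 751.8 = 2028.2
link = 1846.33/2028.2 = 0.910329
Link 2018→2019:
ΣP(2019)Q(2018) = 2.59×224 + 0.49×163 + 6.10×166 + 17.69×41 = 580.16 + 79.87 + 1012.6 + 725.29 = 2397.92
ΣP(2018)Q(2018) = 2.01×224 + 0.40×163 + 5.12×166 + 15.25×41 = 450.24 + 65.2 + 849.92 + 625.25 = 1990.61
link = 2397.92/1990.61 = 1.204616
Link 2019→2020:
ΣP(2020)Q(2019) = 3.21×219 + 0.42×147 + 7.31×181 + 22.12×51 = 702.99 + 61.74 + 1323.11 + 1128.12 = 3215.96
ΣP(2019)Q(2019) = 2.59×219 + 0.49×147 + 6.10×181 + 17.69×51 = 567.21 + 72.03 + 1104.1 + 902.19 = 2645.53
link = 3215.96/2645.53 = 1.215620
Chained index = 100 × 0.910329 × 1.204616 × 1.215620 = 133.3046

133.30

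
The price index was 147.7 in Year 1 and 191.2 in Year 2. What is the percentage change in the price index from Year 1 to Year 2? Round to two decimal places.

29.45%

Change = (191.2 − 147.7) / 147.7 × 100
       = 43.5 / 147.7 × 100 = 29.4516%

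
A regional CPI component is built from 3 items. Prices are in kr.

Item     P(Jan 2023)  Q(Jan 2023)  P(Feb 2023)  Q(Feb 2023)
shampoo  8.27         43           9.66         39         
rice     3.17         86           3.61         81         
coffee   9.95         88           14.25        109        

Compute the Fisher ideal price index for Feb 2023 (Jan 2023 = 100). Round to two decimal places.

Laspeyres component (base-period weights):
ΣP(Feb 2023)Q(Jan 2023) = 9.66×43 + 3.61×86 + 14.25×88 = 415.38 + 310.46 + 1254 = 1979.84
ΣP(Jan 2023)Q(Jan 2023) = 8.27×43 + 3.17×86 + 9.95×88 = 355.61 + 272.62 + 875.6 = 1503.83
L = 1979.84 / 1503.83 × 100 = 131.6532
Paasche component (current-period weights):
ΣP(Feb 2023)Q(Feb 2023) = 9.66×39 + 3.61×81 + 14.25×109 = 376.74 + 292.41 + 1553.25 = 2222.4
ΣP(Jan 2023)Q(Feb 2023) = 8.27×39 + 3.17×81 + 9.95×109 = 322.53 + 256.77 + 1084.55 = 1663.85
P = 2222.4 / 1663.85 × 100 = 133.5697
Fisher = √(L × P) = √(131.6532 × 133.5697) = 132.6080

132.61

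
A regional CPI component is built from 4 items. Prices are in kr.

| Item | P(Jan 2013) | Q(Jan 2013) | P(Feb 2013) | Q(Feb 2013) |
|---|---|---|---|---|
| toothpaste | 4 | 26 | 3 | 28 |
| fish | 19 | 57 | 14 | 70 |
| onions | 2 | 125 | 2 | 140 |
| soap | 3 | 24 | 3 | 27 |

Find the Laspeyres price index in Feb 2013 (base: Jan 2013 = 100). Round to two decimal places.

79.39

Laspeyres price index uses base-period quantities as weights.
ΣP(Feb 2013)·Q(Jan 2013) = 3×26 + 14×57 + 2×125 + 3×24 = 78 + 798 + 250 + 72 = 1198
ΣP(Jan 2013)·Q(Jan 2013) = 4×26 + 19×57 + 2×125 + 3×24 = 104 + 1083 + 250 + 72 = 1509
Index = 1198 / 1509 × 100 = 79.3903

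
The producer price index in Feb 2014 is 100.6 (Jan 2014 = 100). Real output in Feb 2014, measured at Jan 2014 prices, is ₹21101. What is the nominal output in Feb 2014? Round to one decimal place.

21227.6

Nominal = Real × (Index/100) = 21101 × (100.6/100)
        = 21101 × 1.006 = 21227.6060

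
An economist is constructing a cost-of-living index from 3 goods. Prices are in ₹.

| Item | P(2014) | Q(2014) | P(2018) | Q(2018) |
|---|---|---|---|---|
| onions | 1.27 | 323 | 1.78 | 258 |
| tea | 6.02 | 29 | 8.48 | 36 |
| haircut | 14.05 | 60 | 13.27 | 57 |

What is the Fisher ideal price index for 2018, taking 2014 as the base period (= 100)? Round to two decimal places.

Laspeyres component (base-period weights):
ΣP(2018)Q(2014) = 1.78×323 + 8.48×29 + 13.27×60 = 574.94 + 245.92 + 796.2 = 1617.06
ΣP(2014)Q(2014) = 1.27×323 + 6.02×29 + 14.05×60 = 410.21 + 174.58 + 843 = 1427.79
L = 1617.06 / 1427.79 × 100 = 113.2562
Paasche component (current-period weights):
ΣP(2018)Q(2018) = 1.78×258 + 8.48×36 + 13.27×57 = 459.24 + 305.28 + 756.39 = 1520.91
ΣP(2014)Q(2018) = 1.27×258 + 6.02×36 + 14.05×57 = 327.66 + 216.72 + 800.85 = 1345.23
P = 1520.91 / 1345.23 × 100 = 113.0595
Fisher = √(L × P) = √(113.2562 × 113.0595) = 113.1578

113.16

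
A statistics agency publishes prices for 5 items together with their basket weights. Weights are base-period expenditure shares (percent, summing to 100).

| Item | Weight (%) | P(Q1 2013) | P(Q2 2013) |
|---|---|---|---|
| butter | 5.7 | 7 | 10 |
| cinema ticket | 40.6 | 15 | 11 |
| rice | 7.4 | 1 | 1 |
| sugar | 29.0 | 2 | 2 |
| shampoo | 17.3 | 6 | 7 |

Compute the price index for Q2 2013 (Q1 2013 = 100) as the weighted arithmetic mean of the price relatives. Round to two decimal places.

94.50

butter: 5.7 × (10/7) = 5.7 × 1.428571 = 8.1429
cinema ticket: 40.6 × (11/15) = 40.6 × 0.733333 = 29.7733
rice: 7.4 × (1/1) = 7.4 × 1.000000 = 7.4000
sugar: 29.0 × (2/2) = 29.0 × 1.000000 = 29.0000
shampoo: 17.3 × (7/6) = 17.3 × 1.166667 = 20.1833
Index = Σ wᵢ·(p₁ᵢ/p₀ᵢ) = 8.1429 + 29.7733 + 7.4000 + 29.0000 + 20.1833 = 94.4995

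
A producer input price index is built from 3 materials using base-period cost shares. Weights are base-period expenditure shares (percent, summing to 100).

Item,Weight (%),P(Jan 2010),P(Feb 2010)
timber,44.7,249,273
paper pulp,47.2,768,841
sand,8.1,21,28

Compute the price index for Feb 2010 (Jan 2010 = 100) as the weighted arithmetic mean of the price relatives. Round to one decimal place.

111.5

timber: 44.7 × (273/249) = 44.7 × 1.096386 = 49.0084
paper pulp: 47.2 × (841/768) = 47.2 × 1.095052 = 51.6865
sand: 8.1 × (28/21) = 8.1 × 1.333333 = 10.8000
Index = Σ wᵢ·(p₁ᵢ/p₀ᵢ) = 49.0084 + 51.6865 + 10.8000 = 111.4949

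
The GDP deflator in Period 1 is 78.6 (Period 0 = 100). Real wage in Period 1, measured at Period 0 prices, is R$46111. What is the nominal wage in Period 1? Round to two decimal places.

Nominal = Real × (Index/100) = 46111 × (78.6/100)
        = 46111 × 0.786 = 36243.2460

36243.25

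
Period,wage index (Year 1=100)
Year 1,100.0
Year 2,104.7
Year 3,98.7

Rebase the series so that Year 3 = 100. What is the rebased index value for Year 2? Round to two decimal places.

106.08

Rebased(Year 2) = 104.7 / 98.7 × 100 = 106.0790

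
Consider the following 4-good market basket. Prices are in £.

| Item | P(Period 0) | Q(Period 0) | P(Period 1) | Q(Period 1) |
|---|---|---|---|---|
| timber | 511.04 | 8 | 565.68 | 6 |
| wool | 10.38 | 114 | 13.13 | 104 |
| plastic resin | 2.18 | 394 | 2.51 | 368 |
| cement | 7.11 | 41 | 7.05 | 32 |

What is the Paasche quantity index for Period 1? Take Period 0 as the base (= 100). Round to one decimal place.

80.9

Paasche quantity index uses current-period prices as weights.
ΣP(Period 1)·Q(Period 1) = 565.68×6 + 13.13×104 + 2.51×368 + 7.05×32 = 3394.08 + 1365.52 + 923.68 + 225.6 = 5908.88
ΣP(Period 1)·Q(Period 0) = 565.68×8 + 13.13×114 + 2.51×394 + 7.05×41 = 4525.44 + 1496.82 + 988.94 + 289.05 = 7300.25
Index = 5908.88 / 7300.25 × 100 = 80.9408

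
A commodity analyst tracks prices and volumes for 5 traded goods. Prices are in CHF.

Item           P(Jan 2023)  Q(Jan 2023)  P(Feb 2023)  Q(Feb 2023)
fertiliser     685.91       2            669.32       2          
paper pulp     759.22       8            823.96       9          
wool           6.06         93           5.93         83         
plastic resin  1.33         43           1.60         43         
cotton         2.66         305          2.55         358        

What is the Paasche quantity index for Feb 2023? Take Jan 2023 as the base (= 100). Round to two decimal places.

109.65

Paasche quantity index uses current-period prices as weights.
ΣP(Feb 2023)·Q(Feb 2023) = 669.32×2 + 823.96×9 + 5.93×83 + 1.60×43 + 2.55×358 = 1338.64 + 7415.64 + 492.19 + 68.8 + 912.9 = 10228.17
ΣP(Feb 2023)·Q(Jan 2023) = 669.32×2 + 823.96×8 + 5.93×93 + 1.60×43 + 2.55×305 = 1338.64 + 6591.68 + 551.49 + 68.8 + 777.75 = 9328.36
Index = 10228.17 / 9328.36 × 100 = 109.6460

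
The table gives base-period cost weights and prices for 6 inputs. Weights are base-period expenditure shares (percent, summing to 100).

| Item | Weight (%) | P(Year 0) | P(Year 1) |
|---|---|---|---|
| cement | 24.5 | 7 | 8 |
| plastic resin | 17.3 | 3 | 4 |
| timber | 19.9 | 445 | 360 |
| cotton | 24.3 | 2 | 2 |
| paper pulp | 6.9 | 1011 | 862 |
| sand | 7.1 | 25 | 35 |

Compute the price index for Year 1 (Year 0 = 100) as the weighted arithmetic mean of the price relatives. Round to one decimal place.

cement: 24.5 × (8/7) = 24.5 × 1.142857 = 28.0000
plastic resin: 17.3 × (4/3) = 17.3 × 1.333333 = 23.0667
timber: 19.9 × (360/445) = 19.9 × 0.808989 = 16.0989
cotton: 24.3 × (2/2) = 24.3 × 1.000000 = 24.3000
paper pulp: 6.9 × (862/1011) = 6.9 × 0.852621 = 5.8831
sand: 7.1 × (35/25) = 7.1 × 1.400000 = 9.9400
Index = Σ wᵢ·(p₁ᵢ/p₀ᵢ) = 28.0000 + 23.0667 + 16.0989 + 24.3000 + 5.8831 + 9.9400 = 107.2886

107.3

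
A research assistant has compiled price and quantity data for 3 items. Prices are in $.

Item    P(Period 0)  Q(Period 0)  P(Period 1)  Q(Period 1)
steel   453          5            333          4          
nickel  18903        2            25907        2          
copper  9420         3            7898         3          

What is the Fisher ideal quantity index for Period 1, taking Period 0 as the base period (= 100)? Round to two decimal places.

Laspeyres component (base-period weights):
ΣP(Period 0)Q(Period 1) = 453×4 + 18903×2 + 9420×3 = 1812 + 37806 + 28260 = 67878
ΣP(Period 0)Q(Period 0) = 453×5 + 18903×2 + 9420×3 = 2265 + 37806 + 28260 = 68331
L = 67878 / 68331 × 100 = 99.3371
Paasche component (current-period weights):
ΣP(Period 1)Q(Period 1) = 333×4 + 25907×2 + 7898×3 = 1332 + 51814 + 23694 = 76840
ΣP(Period 1)Q(Period 0) = 333×5 + 25907×2 + 7898×3 = 1665 + 51814 + 23694 = 77173
P = 76840 / 77173 × 100 = 99.5685
Fisher = √(L × P) = √(99.3371 × 99.5685) = 99.4527

99.45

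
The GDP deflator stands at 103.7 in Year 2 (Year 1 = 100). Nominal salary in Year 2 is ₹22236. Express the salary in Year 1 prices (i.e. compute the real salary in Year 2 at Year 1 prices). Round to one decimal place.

Real = Nominal ÷ (Index/100) = 22236 ÷ (103.7/100)
     = 22236 ÷ 1.037 = 21442.6230

21442.6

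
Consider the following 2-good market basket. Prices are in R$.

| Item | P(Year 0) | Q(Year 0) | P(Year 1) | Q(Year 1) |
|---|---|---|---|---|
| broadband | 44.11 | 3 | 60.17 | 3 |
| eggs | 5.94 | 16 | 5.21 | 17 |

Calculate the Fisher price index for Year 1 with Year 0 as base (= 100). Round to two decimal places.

115.69

Laspeyres component (base-period weights):
ΣP(Year 1)Q(Year 0) = 60.17×3 + 5.21×16 = 180.51 + 83.36 = 263.87
ΣP(Year 0)Q(Year 0) = 44.11×3 + 5.94×16 = 132.33 + 95.04 = 227.37
L = 263.87 / 227.37 × 100 = 116.0531
Paasche component (current-period weights):
ΣP(Year 1)Q(Year 1) = 60.17×3 + 5.21×17 = 180.51 + 88.57 = 269.08
ΣP(Year 0)Q(Year 1) = 44.11×3 + 5.94×17 = 132.33 + 100.98 = 233.31
P = 269.08 / 233.31 × 100 = 115.3315
Fisher = √(L × P) = √(116.0531 × 115.3315) = 115.6918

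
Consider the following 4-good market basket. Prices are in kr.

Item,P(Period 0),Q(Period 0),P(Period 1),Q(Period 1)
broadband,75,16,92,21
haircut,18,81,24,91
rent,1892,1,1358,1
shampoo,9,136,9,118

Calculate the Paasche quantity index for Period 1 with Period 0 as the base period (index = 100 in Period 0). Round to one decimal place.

Paasche quantity index uses current-period prices as weights.
ΣP(Period 1)·Q(Period 1) = 92×21 + 24×91 + 1358×1 + 9×118 = 1932 + 2184 + 1358 + 1062 = 6536
ΣP(Period 1)·Q(Period 0) = 92×16 + 24×81 + 1358×1 + 9×136 = 1472 + 1944 + 1358 + 1224 = 5998
Index = 6536 / 5998 × 100 = 108.9697

109.0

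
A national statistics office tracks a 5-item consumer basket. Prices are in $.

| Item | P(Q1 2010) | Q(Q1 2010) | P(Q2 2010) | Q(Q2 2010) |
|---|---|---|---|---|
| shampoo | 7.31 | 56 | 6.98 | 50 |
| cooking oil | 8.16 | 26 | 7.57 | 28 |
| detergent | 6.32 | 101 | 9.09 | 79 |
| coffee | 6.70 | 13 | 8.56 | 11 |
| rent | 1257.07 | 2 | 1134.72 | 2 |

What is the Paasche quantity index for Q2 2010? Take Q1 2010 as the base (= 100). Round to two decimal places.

93.73

Paasche quantity index uses current-period prices as weights.
ΣP(Q2 2010)·Q(Q2 2010) = 6.98×50 + 7.57×28 + 9.09×79 + 8.56×11 + 1134.72×2 = 349 + 211.96 + 718.11 + 94.16 + 2269.44 = 3642.67
ΣP(Q2 2010)·Q(Q1 2010) = 6.98×56 + 7.57×26 + 9.09×101 + 8.56×13 + 1134.72×2 = 390.88 + 196.82 + 918.09 + 111.28 + 2269.44 = 3886.51
Index = 3642.67 / 3886.51 × 100 = 93.7260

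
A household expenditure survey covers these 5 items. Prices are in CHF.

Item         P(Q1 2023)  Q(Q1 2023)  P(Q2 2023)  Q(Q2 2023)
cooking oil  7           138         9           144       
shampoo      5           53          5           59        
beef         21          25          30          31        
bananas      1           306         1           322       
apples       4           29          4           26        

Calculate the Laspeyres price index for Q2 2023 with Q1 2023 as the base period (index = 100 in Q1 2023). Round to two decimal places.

123.00

Laspeyres price index uses base-period quantities as weights.
ΣP(Q2 2023)·Q(Q1 2023) = 9×138 + 5×53 + 30×25 + 1×306 + 4×29 = 1242 + 265 + 750 + 306 + 116 = 2679
ΣP(Q1 2023)·Q(Q1 2023) = 7×138 + 5×53 + 21×25 + 1×306 + 4×29 = 966 + 265 + 525 + 306 + 116 = 2178
Index = 2679 / 2178 × 100 = 123.0028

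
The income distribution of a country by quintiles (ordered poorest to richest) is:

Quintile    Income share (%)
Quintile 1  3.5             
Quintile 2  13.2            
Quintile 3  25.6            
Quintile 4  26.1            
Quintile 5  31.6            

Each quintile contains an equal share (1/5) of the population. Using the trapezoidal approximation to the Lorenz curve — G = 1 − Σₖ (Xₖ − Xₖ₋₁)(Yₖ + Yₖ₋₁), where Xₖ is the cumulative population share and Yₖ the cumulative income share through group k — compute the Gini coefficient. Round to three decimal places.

0.276

Cumulative income shares Yₖ: 0.0350, 0.1670, 0.4230, 0.6840, 1.0000
Σ (Xₖ−Xₖ₋₁)(Yₖ+Yₖ₋₁) = (1/5)(0.0350+0.0000) + (1/5)(0.1670+0.0350) + (1/5)(0.4230+0.1670) + (1/5)(0.6840+0.4230) + (1/5)(1.0000+0.6840)
  = 0.0070 + 0.0404 + 0.1180 + 0.2214 + 0.3368 = 0.7236
G = 1 − 0.7236 = 0.2764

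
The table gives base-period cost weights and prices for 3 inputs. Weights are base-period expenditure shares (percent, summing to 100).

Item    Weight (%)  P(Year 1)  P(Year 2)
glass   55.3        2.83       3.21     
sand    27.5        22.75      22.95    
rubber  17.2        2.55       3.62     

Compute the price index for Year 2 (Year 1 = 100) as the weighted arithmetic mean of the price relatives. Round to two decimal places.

glass: 55.3 × (3.21/2.83) = 55.3 × 1.134276 = 62.7254
sand: 27.5 × (22.95/22.75) = 27.5 × 1.008791 = 27.7418
rubber: 17.2 × (3.62/2.55) = 17.2 × 1.419608 = 24.4173
Index = Σ wᵢ·(p₁ᵢ/p₀ᵢ) = 62.7254 + 27.7418 + 24.4173 = 114.8845

114.88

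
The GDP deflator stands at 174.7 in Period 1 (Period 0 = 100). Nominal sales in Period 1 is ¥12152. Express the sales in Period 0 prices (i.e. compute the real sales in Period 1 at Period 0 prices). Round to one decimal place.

6955.9

Real = Nominal ÷ (Index/100) = 12152 ÷ (174.7/100)
     = 12152 ÷ 1.747 = 6955.9244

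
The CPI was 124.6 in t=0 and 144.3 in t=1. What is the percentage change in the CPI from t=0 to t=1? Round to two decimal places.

15.81%

Change = (144.3 − 124.6) / 124.6 × 100
       = 19.7 / 124.6 × 100 = 15.8106%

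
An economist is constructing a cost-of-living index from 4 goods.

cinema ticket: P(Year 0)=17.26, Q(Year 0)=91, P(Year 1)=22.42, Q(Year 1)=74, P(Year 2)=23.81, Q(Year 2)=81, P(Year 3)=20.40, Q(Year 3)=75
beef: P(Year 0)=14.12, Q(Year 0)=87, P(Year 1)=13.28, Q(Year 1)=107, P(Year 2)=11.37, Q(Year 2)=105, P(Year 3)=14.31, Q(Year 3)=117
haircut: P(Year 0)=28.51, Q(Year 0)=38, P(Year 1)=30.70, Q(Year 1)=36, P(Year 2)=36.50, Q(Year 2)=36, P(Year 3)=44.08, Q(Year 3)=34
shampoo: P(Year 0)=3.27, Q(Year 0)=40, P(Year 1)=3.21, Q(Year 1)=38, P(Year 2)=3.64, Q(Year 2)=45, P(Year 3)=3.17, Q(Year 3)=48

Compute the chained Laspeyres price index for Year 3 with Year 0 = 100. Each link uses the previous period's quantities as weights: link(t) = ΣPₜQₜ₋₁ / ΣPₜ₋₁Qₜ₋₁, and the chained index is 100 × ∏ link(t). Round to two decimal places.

122.22

Link Year 0→Year 1:
ΣP(Year 1)Q(Year 0) = 22.42×91 + 13.28×87 + 30.70×38 + 3.21×40 = 2040.22 + 1155.36 + 1166.6 + 128.4 = 4490.58
ΣP(Year 0)Q(Year 0) = 17.26×91 + 14.12×87 + 28.51×38 + 3.27×40 = 1570.66 + 1228.44 + 1083.38 + 130.8 = 4013.28
link = 4490.58/4013.28 = 1.118930
Link Year 1→Year 2:
ΣP(Year 2)Q(Year 1) = 23.81×74 + 11.37×107 + 36.50×36 + 3.64×38 = 1761.94 + 1216.59 + 1314 + 138.32 = 4430.85
ΣP(Year 1)Q(Year 1) = 22.42×74 + 13.28×107 + 30.70×36 + 3.21×38 = 1659.08 + 1420.96 + 1105.2 + 121.98 = 4307.22
link = 4430.85/4307.22 = 1.028703
Link Year 2→Year 3:
ΣP(Year 3)Q(Year 2) = 20.40×81 + 14.31×105 + 44.08×36 + 3.17×45 = 1652.4 + 1502.55 + 1586.88 + 142.65 = 4884.48
ΣP(Year 2)Q(Year 2) = 23.81×81 + 11.37×105 + 36.50×36 + 3.64×45 = 1928.61 + 1193.85 + 1314 + 163.8 = 4600.26
link = 4884.48/4600.26 = 1.061783
Chained index = 100 × 1.118930 × 1.028703 × 1.061783 = 122.2162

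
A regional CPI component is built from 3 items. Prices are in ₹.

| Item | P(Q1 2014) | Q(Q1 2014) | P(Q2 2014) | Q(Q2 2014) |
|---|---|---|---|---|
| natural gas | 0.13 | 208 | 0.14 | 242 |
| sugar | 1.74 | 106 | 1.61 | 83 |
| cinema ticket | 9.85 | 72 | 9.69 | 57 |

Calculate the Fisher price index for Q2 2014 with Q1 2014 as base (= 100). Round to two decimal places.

97.55

Laspeyres component (base-period weights):
ΣP(Q2 2014)Q(Q1 2014) = 0.14×208 + 1.61×106 + 9.69×72 = 29.12 + 170.66 + 697.68 = 897.46
ΣP(Q1 2014)Q(Q1 2014) = 0.13×208 + 1.74×106 + 9.85×72 = 27.04 + 184.44 + 709.2 = 920.68
L = 897.46 / 920.68 × 100 = 97.4780
Paasche component (current-period weights):
ΣP(Q2 2014)Q(Q2 2014) = 0.14×242 + 1.61×83 + 9.69×57 = 33.88 + 133.63 + 552.33 = 719.84
ΣP(Q1 2014)Q(Q2 2014) = 0.13×242 + 1.74×83 + 9.85×57 = 31.46 + 144.42 + 561.45 = 737.33
P = 719.84 / 737.33 × 100 = 97.6279
Fisher = √(L × P) = √(97.4780 × 97.6279) = 97.5529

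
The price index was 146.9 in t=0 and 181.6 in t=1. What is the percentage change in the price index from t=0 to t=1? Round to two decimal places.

23.62%

Change = (181.6 − 146.9) / 146.9 × 100
       = 34.7 / 146.9 × 100 = 23.6215%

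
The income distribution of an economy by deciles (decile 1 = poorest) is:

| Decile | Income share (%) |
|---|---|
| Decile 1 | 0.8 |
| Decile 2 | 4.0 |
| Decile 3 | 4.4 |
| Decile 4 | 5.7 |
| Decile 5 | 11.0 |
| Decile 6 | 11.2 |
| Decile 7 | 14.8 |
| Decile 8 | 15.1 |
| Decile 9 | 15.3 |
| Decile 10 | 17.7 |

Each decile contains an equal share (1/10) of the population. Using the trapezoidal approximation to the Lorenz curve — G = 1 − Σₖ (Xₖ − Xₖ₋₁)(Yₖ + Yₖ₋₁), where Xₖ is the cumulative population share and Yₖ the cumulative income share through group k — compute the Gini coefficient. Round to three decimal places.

Cumulative income shares Yₖ: 0.0080, 0.0480, 0.0920, 0.1490, 0.2590, 0.3710, 0.5190, 0.6700, 0.8230, 1.0000
Σ (Xₖ−Xₖ₋₁)(Yₖ+Yₖ₋₁) = (1/10)(0.0080+0.0000) + (1/10)(0.0480+0.0080) + (1/10)(0.0920+0.0480) + (1/10)(0.1490+0.0920) + (1/10)(0.2590+0.1490) + (1/10)(0.3710+0.2590) + (1/10)(0.5190+0.3710) + (1/10)(0.6700+0.5190) + (1/10)(0.8230+0.6700) + (1/10)(1.0000+0.8230)
  = 0.0008 + 0.0056 + 0.0140 + 0.0241 + 0.0408 + 0.0630 + 0.0890 + 0.1189 + 0.1493 + 0.1823 = 0.6878
G = 1 − 0.6878 = 0.3122

0.312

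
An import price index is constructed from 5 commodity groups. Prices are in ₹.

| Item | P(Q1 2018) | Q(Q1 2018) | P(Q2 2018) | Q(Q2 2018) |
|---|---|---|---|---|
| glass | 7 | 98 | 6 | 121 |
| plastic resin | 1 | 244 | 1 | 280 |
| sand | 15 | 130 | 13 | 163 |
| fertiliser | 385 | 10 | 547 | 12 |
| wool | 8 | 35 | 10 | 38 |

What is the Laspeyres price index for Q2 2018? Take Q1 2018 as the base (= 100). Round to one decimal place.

Laspeyres price index uses base-period quantities as weights.
ΣP(Q2 2018)·Q(Q1 2018) = 6×98 + 1×244 + 13×130 + 547×10 + 10×35 = 588 + 244 + 1690 + 5470 + 350 = 8342
ΣP(Q1 2018)·Q(Q1 2018) = 7×98 + 1×244 + 15×130 + 385×10 + 8×35 = 686 + 244 + 1950 + 3850 + 280 = 7010
Index = 8342 / 7010 × 100 = 119.0014

119.0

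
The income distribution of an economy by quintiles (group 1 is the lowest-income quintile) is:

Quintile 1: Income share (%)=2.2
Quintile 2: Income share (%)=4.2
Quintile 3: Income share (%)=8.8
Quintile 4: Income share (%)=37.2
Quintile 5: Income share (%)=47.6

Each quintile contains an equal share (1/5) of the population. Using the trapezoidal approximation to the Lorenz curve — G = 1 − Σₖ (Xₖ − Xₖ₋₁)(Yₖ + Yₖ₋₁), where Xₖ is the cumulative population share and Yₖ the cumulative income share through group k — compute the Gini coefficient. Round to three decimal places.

Cumulative income shares Yₖ: 0.0220, 0.0640, 0.1520, 0.5240, 1.0000
Σ (Xₖ−Xₖ₋₁)(Yₖ+Yₖ₋₁) = (1/5)(0.0220+0.0000) + (1/5)(0.0640+0.0220) + (1/5)(0.1520+0.0640) + (1/5)(0.5240+0.1520) + (1/5)(1.0000+0.5240)
  = 0.0044 + 0.0172 + 0.0432 + 0.1352 + 0.3048 = 0.5048
G = 1 − 0.5048 = 0.4952

0.495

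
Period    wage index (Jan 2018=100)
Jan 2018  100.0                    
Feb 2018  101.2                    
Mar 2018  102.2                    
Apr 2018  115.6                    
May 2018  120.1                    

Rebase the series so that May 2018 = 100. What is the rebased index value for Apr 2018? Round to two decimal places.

Rebased(Apr 2018) = 115.6 / 120.1 × 100 = 96.2531

96.25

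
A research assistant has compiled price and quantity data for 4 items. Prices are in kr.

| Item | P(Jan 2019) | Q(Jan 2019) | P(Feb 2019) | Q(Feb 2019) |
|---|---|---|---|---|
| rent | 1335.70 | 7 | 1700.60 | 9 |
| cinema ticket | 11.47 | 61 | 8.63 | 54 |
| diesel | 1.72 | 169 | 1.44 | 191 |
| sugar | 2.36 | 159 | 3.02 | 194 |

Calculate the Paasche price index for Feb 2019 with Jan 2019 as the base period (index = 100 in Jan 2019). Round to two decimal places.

Paasche price index uses current-period quantities as weights.
ΣP(Feb 2019)·Q(Feb 2019) = 1700.60×9 + 8.63×54 + 1.44×191 + 3.02×194 = 15305.4 + 466.02 + 275.04 + 585.88 = 16632.34
ΣP(Jan 2019)·Q(Feb 2019) = 1335.70×9 + 11.47×54 + 1.72×191 + 2.36×194 = 12021.3 + 619.38 + 328.52 + 457.84 = 13427.04
Index = 16632.34 / 13427.04 × 100 = 123.8720

123.87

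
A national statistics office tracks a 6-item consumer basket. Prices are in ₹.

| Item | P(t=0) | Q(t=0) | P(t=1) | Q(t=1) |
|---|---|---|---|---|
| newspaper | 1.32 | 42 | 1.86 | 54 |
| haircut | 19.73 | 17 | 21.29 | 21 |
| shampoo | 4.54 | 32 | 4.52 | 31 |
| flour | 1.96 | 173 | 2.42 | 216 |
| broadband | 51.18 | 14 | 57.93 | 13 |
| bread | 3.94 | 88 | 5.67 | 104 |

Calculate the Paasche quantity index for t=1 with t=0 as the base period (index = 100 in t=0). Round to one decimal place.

110.4

Paasche quantity index uses current-period prices as weights.
ΣP(t=1)·Q(t=1) = 1.86×54 + 21.29×21 + 4.52×31 + 2.42×216 + 57.93×13 + 5.67×104 = 100.44 + 447.09 + 140.12 + 522.72 + 753.09 + 589.68 = 2553.14
ΣP(t=1)·Q(t=0) = 1.86×42 + 21.29×17 + 4.52×32 + 2.42×173 + 57.93×14 + 5.67×88 = 78.12 + 361.93 + 144.64 + 418.66 + 811.02 + 498.96 = 2313.33
Index = 2553.14 / 2313.33 × 100 = 110.3664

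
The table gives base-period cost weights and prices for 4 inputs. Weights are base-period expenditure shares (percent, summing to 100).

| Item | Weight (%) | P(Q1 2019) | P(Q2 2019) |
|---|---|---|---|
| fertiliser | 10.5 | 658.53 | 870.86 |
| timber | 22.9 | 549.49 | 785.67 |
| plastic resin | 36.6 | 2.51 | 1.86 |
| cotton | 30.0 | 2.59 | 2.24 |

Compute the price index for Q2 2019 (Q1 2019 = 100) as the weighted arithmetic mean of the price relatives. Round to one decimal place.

99.7

fertiliser: 10.5 × (870.86/658.53) = 10.5 × 1.322430 = 13.8855
timber: 22.9 × (785.67/549.49) = 22.9 × 1.429817 = 32.7428
plastic resin: 36.6 × (1.86/2.51) = 36.6 × 0.741036 = 27.1219
cotton: 30.0 × (2.24/2.59) = 30.0 × 0.864865 = 25.9459
Index = Σ wᵢ·(p₁ᵢ/p₀ᵢ) = 13.8855 + 32.7428 + 27.1219 + 25.9459 = 99.6962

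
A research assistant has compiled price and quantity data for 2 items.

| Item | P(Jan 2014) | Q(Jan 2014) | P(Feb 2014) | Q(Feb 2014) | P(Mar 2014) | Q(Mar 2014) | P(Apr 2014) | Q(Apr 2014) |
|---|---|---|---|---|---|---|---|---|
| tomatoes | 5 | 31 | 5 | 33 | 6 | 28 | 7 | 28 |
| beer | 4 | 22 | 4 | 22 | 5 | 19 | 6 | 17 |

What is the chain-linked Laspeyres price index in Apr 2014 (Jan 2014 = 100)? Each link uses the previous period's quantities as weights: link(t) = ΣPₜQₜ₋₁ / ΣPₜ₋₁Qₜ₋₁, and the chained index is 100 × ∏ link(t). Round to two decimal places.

Link Jan 2014→Feb 2014:
ΣP(Feb 2014)Q(Jan 2014) = 5×31 + 4×22 = 155 + 88 = 243
ΣP(Jan 2014)Q(Jan 2014) = 5×31 + 4×22 = 155 + 88 = 243
link = 243/243 = 1.000000
Link Feb 2014→Mar 2014:
ΣP(Mar 2014)Q(Feb 2014) = 6×33 + 5×22 = 198 + 110 = 308
ΣP(Feb 2014)Q(Feb 2014) = 5×33 + 4×22 = 165 + 88 = 253
link = 308/253 = 1.217391
Link Mar 2014→Apr 2014:
ΣP(Apr 2014)Q(Mar 2014) = 7×28 + 6×19 = 196 + 114 = 310
ΣP(Mar 2014)Q(Mar 2014) = 6×28 + 5×19 = 168 + 95 = 263
link = 310/263 = 1.178707
Chained index = 100 × 1.000000 × 1.217391 × 1.178707 = 143.4948

143.49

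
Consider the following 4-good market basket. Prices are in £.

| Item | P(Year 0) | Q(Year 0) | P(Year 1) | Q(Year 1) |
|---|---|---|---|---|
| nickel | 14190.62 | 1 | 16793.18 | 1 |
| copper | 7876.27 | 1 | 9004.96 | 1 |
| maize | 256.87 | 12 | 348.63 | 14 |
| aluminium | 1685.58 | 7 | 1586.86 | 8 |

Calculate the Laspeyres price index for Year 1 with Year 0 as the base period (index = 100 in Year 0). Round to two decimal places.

111.21

Laspeyres price index uses base-period quantities as weights.
ΣP(Year 1)·Q(Year 0) = 16793.18×1 + 9004.96×1 + 348.63×12 + 1586.86×7 = 16793.18 + 9004.96 + 4183.56 + 11108.02 = 41089.72
ΣP(Year 0)·Q(Year 0) = 14190.62×1 + 7876.27×1 + 256.87×12 + 1685.58×7 = 14190.62 + 7876.27 + 3082.44 + 11799.06 = 36948.39
Index = 41089.72 / 36948.39 × 100 = 111.2084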